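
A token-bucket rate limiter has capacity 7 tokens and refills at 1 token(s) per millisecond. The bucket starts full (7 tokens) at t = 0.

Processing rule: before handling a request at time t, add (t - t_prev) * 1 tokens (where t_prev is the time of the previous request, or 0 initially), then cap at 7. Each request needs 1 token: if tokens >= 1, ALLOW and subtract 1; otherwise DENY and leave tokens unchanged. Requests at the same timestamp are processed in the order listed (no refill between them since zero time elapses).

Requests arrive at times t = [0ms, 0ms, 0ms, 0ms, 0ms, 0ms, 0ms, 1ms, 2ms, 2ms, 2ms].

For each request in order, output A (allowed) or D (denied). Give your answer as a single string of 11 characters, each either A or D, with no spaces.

Answer: AAAAAAAAADD

Derivation:
Simulating step by step:
  req#1 t=0ms: ALLOW
  req#2 t=0ms: ALLOW
  req#3 t=0ms: ALLOW
  req#4 t=0ms: ALLOW
  req#5 t=0ms: ALLOW
  req#6 t=0ms: ALLOW
  req#7 t=0ms: ALLOW
  req#8 t=1ms: ALLOW
  req#9 t=2ms: ALLOW
  req#10 t=2ms: DENY
  req#11 t=2ms: DENY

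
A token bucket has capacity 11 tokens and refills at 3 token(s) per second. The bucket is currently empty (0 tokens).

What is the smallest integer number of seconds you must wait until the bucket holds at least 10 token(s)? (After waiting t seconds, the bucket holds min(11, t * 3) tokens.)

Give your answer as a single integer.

Answer: 4

Derivation:
Need t * 3 >= 10, so t >= 10/3.
Smallest integer t = ceil(10/3) = 4.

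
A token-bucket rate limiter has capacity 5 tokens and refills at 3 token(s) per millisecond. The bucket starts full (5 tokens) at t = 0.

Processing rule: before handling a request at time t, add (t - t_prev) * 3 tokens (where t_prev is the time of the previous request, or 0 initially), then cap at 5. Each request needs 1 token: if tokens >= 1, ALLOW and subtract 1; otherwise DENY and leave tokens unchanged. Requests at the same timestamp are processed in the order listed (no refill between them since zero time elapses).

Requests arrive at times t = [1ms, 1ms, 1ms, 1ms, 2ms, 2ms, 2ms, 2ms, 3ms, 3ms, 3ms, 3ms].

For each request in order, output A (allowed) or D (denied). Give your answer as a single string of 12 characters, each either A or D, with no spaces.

Simulating step by step:
  req#1 t=1ms: ALLOW
  req#2 t=1ms: ALLOW
  req#3 t=1ms: ALLOW
  req#4 t=1ms: ALLOW
  req#5 t=2ms: ALLOW
  req#6 t=2ms: ALLOW
  req#7 t=2ms: ALLOW
  req#8 t=2ms: ALLOW
  req#9 t=3ms: ALLOW
  req#10 t=3ms: ALLOW
  req#11 t=3ms: ALLOW
  req#12 t=3ms: DENY

Answer: AAAAAAAAAAAD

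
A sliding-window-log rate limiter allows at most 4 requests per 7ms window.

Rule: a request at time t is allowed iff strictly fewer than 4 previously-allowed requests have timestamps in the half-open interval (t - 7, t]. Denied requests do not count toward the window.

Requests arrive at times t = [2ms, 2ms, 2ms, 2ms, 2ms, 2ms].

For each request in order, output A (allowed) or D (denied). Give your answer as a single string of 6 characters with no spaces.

Answer: AAAADD

Derivation:
Tracking allowed requests in the window:
  req#1 t=2ms: ALLOW
  req#2 t=2ms: ALLOW
  req#3 t=2ms: ALLOW
  req#4 t=2ms: ALLOW
  req#5 t=2ms: DENY
  req#6 t=2ms: DENY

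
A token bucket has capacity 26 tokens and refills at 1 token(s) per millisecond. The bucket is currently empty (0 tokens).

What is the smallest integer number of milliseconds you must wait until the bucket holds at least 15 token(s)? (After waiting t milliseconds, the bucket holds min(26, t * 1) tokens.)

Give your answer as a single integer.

Need t * 1 >= 15, so t >= 15/1.
Smallest integer t = ceil(15/1) = 15.

Answer: 15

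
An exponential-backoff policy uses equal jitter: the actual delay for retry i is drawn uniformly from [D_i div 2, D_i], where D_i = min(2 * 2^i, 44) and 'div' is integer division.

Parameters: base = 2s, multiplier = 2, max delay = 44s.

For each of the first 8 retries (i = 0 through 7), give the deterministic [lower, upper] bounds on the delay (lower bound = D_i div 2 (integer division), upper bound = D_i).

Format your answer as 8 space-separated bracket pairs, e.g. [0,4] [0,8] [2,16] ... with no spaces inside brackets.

Answer: [1,2] [2,4] [4,8] [8,16] [16,32] [22,44] [22,44] [22,44]

Derivation:
Computing bounds per retry:
  i=0: D_i=min(2*2^0,44)=2, bounds=[1,2]
  i=1: D_i=min(2*2^1,44)=4, bounds=[2,4]
  i=2: D_i=min(2*2^2,44)=8, bounds=[4,8]
  i=3: D_i=min(2*2^3,44)=16, bounds=[8,16]
  i=4: D_i=min(2*2^4,44)=32, bounds=[16,32]
  i=5: D_i=min(2*2^5,44)=44, bounds=[22,44]
  i=6: D_i=min(2*2^6,44)=44, bounds=[22,44]
  i=7: D_i=min(2*2^7,44)=44, bounds=[22,44]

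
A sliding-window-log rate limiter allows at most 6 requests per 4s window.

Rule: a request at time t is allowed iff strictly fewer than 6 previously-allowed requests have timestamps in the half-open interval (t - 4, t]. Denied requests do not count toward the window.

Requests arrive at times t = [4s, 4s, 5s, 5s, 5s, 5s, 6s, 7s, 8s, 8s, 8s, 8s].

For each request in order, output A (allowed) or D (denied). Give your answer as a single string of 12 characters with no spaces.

Tracking allowed requests in the window:
  req#1 t=4s: ALLOW
  req#2 t=4s: ALLOW
  req#3 t=5s: ALLOW
  req#4 t=5s: ALLOW
  req#5 t=5s: ALLOW
  req#6 t=5s: ALLOW
  req#7 t=6s: DENY
  req#8 t=7s: DENY
  req#9 t=8s: ALLOW
  req#10 t=8s: ALLOW
  req#11 t=8s: DENY
  req#12 t=8s: DENY

Answer: AAAAAADDAADD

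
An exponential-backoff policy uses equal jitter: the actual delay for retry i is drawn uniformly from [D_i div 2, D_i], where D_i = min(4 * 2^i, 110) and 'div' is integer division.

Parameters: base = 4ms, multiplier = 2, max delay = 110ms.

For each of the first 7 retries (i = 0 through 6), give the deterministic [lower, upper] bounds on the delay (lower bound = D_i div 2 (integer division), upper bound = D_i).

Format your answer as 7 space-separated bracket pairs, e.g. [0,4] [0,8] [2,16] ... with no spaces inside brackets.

Computing bounds per retry:
  i=0: D_i=min(4*2^0,110)=4, bounds=[2,4]
  i=1: D_i=min(4*2^1,110)=8, bounds=[4,8]
  i=2: D_i=min(4*2^2,110)=16, bounds=[8,16]
  i=3: D_i=min(4*2^3,110)=32, bounds=[16,32]
  i=4: D_i=min(4*2^4,110)=64, bounds=[32,64]
  i=5: D_i=min(4*2^5,110)=110, bounds=[55,110]
  i=6: D_i=min(4*2^6,110)=110, bounds=[55,110]

Answer: [2,4] [4,8] [8,16] [16,32] [32,64] [55,110] [55,110]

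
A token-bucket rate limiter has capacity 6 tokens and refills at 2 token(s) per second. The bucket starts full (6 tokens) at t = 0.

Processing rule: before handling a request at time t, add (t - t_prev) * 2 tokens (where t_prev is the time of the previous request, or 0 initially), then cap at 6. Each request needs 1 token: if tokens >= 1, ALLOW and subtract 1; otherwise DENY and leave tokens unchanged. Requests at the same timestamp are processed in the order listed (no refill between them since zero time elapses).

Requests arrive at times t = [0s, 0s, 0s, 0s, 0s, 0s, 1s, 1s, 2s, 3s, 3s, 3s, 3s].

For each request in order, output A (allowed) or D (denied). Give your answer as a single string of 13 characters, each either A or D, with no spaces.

Answer: AAAAAAAAAAAAD

Derivation:
Simulating step by step:
  req#1 t=0s: ALLOW
  req#2 t=0s: ALLOW
  req#3 t=0s: ALLOW
  req#4 t=0s: ALLOW
  req#5 t=0s: ALLOW
  req#6 t=0s: ALLOW
  req#7 t=1s: ALLOW
  req#8 t=1s: ALLOW
  req#9 t=2s: ALLOW
  req#10 t=3s: ALLOW
  req#11 t=3s: ALLOW
  req#12 t=3s: ALLOW
  req#13 t=3s: DENY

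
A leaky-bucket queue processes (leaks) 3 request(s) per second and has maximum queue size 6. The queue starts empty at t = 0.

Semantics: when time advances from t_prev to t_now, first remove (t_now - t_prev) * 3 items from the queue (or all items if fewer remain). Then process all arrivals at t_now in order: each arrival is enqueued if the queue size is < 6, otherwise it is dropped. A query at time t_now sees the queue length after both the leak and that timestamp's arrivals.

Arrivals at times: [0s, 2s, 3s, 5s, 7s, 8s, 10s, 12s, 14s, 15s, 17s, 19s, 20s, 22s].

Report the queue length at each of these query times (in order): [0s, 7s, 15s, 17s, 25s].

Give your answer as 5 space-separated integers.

Answer: 1 1 1 1 0

Derivation:
Queue lengths at query times:
  query t=0s: backlog = 1
  query t=7s: backlog = 1
  query t=15s: backlog = 1
  query t=17s: backlog = 1
  query t=25s: backlog = 0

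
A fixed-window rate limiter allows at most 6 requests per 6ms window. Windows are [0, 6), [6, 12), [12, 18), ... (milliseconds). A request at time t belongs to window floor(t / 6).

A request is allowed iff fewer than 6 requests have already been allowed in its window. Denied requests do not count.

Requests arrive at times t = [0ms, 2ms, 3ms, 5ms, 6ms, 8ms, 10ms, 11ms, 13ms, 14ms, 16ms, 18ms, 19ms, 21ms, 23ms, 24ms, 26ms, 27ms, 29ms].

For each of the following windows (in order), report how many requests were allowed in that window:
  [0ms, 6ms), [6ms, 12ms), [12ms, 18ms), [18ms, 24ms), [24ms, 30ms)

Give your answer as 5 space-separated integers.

Answer: 4 4 3 4 4

Derivation:
Processing requests:
  req#1 t=0ms (window 0): ALLOW
  req#2 t=2ms (window 0): ALLOW
  req#3 t=3ms (window 0): ALLOW
  req#4 t=5ms (window 0): ALLOW
  req#5 t=6ms (window 1): ALLOW
  req#6 t=8ms (window 1): ALLOW
  req#7 t=10ms (window 1): ALLOW
  req#8 t=11ms (window 1): ALLOW
  req#9 t=13ms (window 2): ALLOW
  req#10 t=14ms (window 2): ALLOW
  req#11 t=16ms (window 2): ALLOW
  req#12 t=18ms (window 3): ALLOW
  req#13 t=19ms (window 3): ALLOW
  req#14 t=21ms (window 3): ALLOW
  req#15 t=23ms (window 3): ALLOW
  req#16 t=24ms (window 4): ALLOW
  req#17 t=26ms (window 4): ALLOW
  req#18 t=27ms (window 4): ALLOW
  req#19 t=29ms (window 4): ALLOW

Allowed counts by window: 4 4 3 4 4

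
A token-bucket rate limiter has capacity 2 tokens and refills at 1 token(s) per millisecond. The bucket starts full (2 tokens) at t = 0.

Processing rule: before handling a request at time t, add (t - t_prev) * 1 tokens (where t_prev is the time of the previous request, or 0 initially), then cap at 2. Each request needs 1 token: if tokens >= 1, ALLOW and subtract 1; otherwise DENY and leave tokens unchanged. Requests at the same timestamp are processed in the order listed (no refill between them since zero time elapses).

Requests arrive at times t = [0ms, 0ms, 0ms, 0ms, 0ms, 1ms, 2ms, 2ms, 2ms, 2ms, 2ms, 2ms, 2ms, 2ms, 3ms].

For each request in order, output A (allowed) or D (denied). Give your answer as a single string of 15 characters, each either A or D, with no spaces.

Answer: AADDDAADDDDDDDA

Derivation:
Simulating step by step:
  req#1 t=0ms: ALLOW
  req#2 t=0ms: ALLOW
  req#3 t=0ms: DENY
  req#4 t=0ms: DENY
  req#5 t=0ms: DENY
  req#6 t=1ms: ALLOW
  req#7 t=2ms: ALLOW
  req#8 t=2ms: DENY
  req#9 t=2ms: DENY
  req#10 t=2ms: DENY
  req#11 t=2ms: DENY
  req#12 t=2ms: DENY
  req#13 t=2ms: DENY
  req#14 t=2ms: DENY
  req#15 t=3ms: ALLOW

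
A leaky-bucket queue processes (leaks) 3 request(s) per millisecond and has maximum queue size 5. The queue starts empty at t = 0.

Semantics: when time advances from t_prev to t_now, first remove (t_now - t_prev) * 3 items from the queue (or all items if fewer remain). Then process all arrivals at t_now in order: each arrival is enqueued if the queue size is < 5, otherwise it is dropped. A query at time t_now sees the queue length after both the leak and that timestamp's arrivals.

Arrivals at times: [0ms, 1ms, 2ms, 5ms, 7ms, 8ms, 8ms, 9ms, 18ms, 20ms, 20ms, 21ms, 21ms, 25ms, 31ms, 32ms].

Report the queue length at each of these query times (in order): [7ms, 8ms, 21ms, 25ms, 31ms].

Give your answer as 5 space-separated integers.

Answer: 1 2 2 1 1

Derivation:
Queue lengths at query times:
  query t=7ms: backlog = 1
  query t=8ms: backlog = 2
  query t=21ms: backlog = 2
  query t=25ms: backlog = 1
  query t=31ms: backlog = 1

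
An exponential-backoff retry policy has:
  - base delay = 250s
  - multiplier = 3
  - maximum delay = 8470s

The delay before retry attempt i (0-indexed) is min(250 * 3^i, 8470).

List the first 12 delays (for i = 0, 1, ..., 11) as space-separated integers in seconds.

Computing each delay:
  i=0: min(250*3^0, 8470) = 250
  i=1: min(250*3^1, 8470) = 750
  i=2: min(250*3^2, 8470) = 2250
  i=3: min(250*3^3, 8470) = 6750
  i=4: min(250*3^4, 8470) = 8470
  i=5: min(250*3^5, 8470) = 8470
  i=6: min(250*3^6, 8470) = 8470
  i=7: min(250*3^7, 8470) = 8470
  i=8: min(250*3^8, 8470) = 8470
  i=9: min(250*3^9, 8470) = 8470
  i=10: min(250*3^10, 8470) = 8470
  i=11: min(250*3^11, 8470) = 8470

Answer: 250 750 2250 6750 8470 8470 8470 8470 8470 8470 8470 8470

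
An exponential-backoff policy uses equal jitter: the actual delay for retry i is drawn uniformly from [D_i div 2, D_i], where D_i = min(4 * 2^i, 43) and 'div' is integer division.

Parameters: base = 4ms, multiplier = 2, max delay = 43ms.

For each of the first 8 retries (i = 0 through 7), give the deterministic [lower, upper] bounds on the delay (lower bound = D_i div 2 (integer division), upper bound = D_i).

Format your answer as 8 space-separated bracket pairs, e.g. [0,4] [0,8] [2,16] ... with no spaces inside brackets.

Computing bounds per retry:
  i=0: D_i=min(4*2^0,43)=4, bounds=[2,4]
  i=1: D_i=min(4*2^1,43)=8, bounds=[4,8]
  i=2: D_i=min(4*2^2,43)=16, bounds=[8,16]
  i=3: D_i=min(4*2^3,43)=32, bounds=[16,32]
  i=4: D_i=min(4*2^4,43)=43, bounds=[21,43]
  i=5: D_i=min(4*2^5,43)=43, bounds=[21,43]
  i=6: D_i=min(4*2^6,43)=43, bounds=[21,43]
  i=7: D_i=min(4*2^7,43)=43, bounds=[21,43]

Answer: [2,4] [4,8] [8,16] [16,32] [21,43] [21,43] [21,43] [21,43]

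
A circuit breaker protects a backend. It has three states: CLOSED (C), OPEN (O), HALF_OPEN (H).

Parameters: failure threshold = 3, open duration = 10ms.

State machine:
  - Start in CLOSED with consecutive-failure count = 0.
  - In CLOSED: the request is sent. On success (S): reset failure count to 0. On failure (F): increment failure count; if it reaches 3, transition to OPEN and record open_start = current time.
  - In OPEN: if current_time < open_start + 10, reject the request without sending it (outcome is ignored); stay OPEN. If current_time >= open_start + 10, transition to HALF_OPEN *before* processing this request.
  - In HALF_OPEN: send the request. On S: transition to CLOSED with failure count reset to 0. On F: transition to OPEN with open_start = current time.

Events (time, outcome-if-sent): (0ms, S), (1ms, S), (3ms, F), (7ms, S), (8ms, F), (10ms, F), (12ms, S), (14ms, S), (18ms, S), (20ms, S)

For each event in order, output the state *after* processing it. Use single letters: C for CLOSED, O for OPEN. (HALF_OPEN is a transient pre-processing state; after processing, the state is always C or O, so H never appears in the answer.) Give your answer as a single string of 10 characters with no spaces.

State after each event:
  event#1 t=0ms outcome=S: state=CLOSED
  event#2 t=1ms outcome=S: state=CLOSED
  event#3 t=3ms outcome=F: state=CLOSED
  event#4 t=7ms outcome=S: state=CLOSED
  event#5 t=8ms outcome=F: state=CLOSED
  event#6 t=10ms outcome=F: state=CLOSED
  event#7 t=12ms outcome=S: state=CLOSED
  event#8 t=14ms outcome=S: state=CLOSED
  event#9 t=18ms outcome=S: state=CLOSED
  event#10 t=20ms outcome=S: state=CLOSED

Answer: CCCCCCCCCC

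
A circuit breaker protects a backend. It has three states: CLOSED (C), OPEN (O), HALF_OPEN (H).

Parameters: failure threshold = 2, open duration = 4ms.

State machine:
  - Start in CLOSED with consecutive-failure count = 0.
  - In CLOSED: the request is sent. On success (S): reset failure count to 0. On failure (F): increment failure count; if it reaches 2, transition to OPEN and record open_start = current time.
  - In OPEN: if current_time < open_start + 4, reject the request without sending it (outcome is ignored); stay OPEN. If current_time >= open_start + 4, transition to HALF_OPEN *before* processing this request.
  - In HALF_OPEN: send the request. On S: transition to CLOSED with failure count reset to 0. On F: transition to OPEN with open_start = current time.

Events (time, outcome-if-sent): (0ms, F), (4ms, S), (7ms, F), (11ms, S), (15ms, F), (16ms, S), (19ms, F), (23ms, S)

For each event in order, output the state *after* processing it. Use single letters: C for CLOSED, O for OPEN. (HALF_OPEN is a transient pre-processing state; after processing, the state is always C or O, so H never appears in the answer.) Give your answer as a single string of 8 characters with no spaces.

Answer: CCCCCCCC

Derivation:
State after each event:
  event#1 t=0ms outcome=F: state=CLOSED
  event#2 t=4ms outcome=S: state=CLOSED
  event#3 t=7ms outcome=F: state=CLOSED
  event#4 t=11ms outcome=S: state=CLOSED
  event#5 t=15ms outcome=F: state=CLOSED
  event#6 t=16ms outcome=S: state=CLOSED
  event#7 t=19ms outcome=F: state=CLOSED
  event#8 t=23ms outcome=S: state=CLOSED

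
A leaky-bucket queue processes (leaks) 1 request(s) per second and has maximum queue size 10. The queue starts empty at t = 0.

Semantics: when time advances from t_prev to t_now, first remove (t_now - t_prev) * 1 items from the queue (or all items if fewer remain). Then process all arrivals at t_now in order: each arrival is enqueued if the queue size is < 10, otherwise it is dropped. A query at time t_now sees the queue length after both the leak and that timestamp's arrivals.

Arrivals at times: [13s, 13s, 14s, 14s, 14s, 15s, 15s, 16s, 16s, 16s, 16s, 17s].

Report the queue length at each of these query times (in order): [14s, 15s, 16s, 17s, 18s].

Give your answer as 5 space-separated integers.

Queue lengths at query times:
  query t=14s: backlog = 4
  query t=15s: backlog = 5
  query t=16s: backlog = 8
  query t=17s: backlog = 8
  query t=18s: backlog = 7

Answer: 4 5 8 8 7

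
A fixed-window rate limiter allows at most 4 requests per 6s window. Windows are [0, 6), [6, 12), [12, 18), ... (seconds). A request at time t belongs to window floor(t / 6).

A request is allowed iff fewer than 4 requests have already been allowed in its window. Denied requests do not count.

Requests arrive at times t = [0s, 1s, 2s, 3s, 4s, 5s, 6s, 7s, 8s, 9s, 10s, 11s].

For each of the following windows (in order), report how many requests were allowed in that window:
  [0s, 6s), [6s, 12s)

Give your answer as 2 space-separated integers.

Answer: 4 4

Derivation:
Processing requests:
  req#1 t=0s (window 0): ALLOW
  req#2 t=1s (window 0): ALLOW
  req#3 t=2s (window 0): ALLOW
  req#4 t=3s (window 0): ALLOW
  req#5 t=4s (window 0): DENY
  req#6 t=5s (window 0): DENY
  req#7 t=6s (window 1): ALLOW
  req#8 t=7s (window 1): ALLOW
  req#9 t=8s (window 1): ALLOW
  req#10 t=9s (window 1): ALLOW
  req#11 t=10s (window 1): DENY
  req#12 t=11s (window 1): DENY

Allowed counts by window: 4 4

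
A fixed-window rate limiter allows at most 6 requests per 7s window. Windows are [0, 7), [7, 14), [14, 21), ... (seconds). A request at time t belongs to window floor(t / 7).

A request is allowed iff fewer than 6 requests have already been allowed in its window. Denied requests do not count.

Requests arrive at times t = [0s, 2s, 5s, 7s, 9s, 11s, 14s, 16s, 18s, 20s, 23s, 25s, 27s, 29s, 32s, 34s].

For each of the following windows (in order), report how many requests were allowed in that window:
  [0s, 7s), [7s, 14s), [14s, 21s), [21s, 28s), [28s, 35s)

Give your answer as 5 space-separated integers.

Answer: 3 3 4 3 3

Derivation:
Processing requests:
  req#1 t=0s (window 0): ALLOW
  req#2 t=2s (window 0): ALLOW
  req#3 t=5s (window 0): ALLOW
  req#4 t=7s (window 1): ALLOW
  req#5 t=9s (window 1): ALLOW
  req#6 t=11s (window 1): ALLOW
  req#7 t=14s (window 2): ALLOW
  req#8 t=16s (window 2): ALLOW
  req#9 t=18s (window 2): ALLOW
  req#10 t=20s (window 2): ALLOW
  req#11 t=23s (window 3): ALLOW
  req#12 t=25s (window 3): ALLOW
  req#13 t=27s (window 3): ALLOW
  req#14 t=29s (window 4): ALLOW
  req#15 t=32s (window 4): ALLOW
  req#16 t=34s (window 4): ALLOW

Allowed counts by window: 3 3 4 3 3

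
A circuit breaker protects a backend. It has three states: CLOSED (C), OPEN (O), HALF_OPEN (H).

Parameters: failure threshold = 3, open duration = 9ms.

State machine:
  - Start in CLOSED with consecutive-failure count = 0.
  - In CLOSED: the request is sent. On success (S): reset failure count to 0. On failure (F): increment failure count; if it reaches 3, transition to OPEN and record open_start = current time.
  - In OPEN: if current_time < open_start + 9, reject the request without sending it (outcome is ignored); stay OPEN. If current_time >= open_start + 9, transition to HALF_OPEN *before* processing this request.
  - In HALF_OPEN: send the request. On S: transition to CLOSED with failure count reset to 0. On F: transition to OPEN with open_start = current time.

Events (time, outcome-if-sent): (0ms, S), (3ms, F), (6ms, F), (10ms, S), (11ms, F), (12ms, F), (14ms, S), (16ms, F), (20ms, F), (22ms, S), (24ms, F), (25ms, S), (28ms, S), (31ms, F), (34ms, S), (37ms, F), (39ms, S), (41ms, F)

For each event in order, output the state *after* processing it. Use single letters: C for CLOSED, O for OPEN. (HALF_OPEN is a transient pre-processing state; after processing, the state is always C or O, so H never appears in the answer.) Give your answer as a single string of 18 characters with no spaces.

Answer: CCCCCCCCCCCCCCCCCC

Derivation:
State after each event:
  event#1 t=0ms outcome=S: state=CLOSED
  event#2 t=3ms outcome=F: state=CLOSED
  event#3 t=6ms outcome=F: state=CLOSED
  event#4 t=10ms outcome=S: state=CLOSED
  event#5 t=11ms outcome=F: state=CLOSED
  event#6 t=12ms outcome=F: state=CLOSED
  event#7 t=14ms outcome=S: state=CLOSED
  event#8 t=16ms outcome=F: state=CLOSED
  event#9 t=20ms outcome=F: state=CLOSED
  event#10 t=22ms outcome=S: state=CLOSED
  event#11 t=24ms outcome=F: state=CLOSED
  event#12 t=25ms outcome=S: state=CLOSED
  event#13 t=28ms outcome=S: state=CLOSED
  event#14 t=31ms outcome=F: state=CLOSED
  event#15 t=34ms outcome=S: state=CLOSED
  event#16 t=37ms outcome=F: state=CLOSED
  event#17 t=39ms outcome=S: state=CLOSED
  event#18 t=41ms outcome=F: state=CLOSED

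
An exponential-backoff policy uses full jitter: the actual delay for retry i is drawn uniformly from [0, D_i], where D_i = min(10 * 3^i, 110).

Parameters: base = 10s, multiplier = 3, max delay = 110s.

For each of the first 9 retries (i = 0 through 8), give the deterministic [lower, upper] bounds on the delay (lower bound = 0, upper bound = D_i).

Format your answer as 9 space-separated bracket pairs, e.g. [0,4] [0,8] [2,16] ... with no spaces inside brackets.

Answer: [0,10] [0,30] [0,90] [0,110] [0,110] [0,110] [0,110] [0,110] [0,110]

Derivation:
Computing bounds per retry:
  i=0: D_i=min(10*3^0,110)=10, bounds=[0,10]
  i=1: D_i=min(10*3^1,110)=30, bounds=[0,30]
  i=2: D_i=min(10*3^2,110)=90, bounds=[0,90]
  i=3: D_i=min(10*3^3,110)=110, bounds=[0,110]
  i=4: D_i=min(10*3^4,110)=110, bounds=[0,110]
  i=5: D_i=min(10*3^5,110)=110, bounds=[0,110]
  i=6: D_i=min(10*3^6,110)=110, bounds=[0,110]
  i=7: D_i=min(10*3^7,110)=110, bounds=[0,110]
  i=8: D_i=min(10*3^8,110)=110, bounds=[0,110]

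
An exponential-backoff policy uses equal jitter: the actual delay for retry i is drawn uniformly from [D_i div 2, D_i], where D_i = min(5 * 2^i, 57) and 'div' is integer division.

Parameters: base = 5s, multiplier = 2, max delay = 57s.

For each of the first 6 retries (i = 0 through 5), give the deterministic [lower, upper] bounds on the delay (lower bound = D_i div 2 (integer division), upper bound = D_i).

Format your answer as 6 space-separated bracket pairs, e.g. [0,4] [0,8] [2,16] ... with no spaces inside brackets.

Answer: [2,5] [5,10] [10,20] [20,40] [28,57] [28,57]

Derivation:
Computing bounds per retry:
  i=0: D_i=min(5*2^0,57)=5, bounds=[2,5]
  i=1: D_i=min(5*2^1,57)=10, bounds=[5,10]
  i=2: D_i=min(5*2^2,57)=20, bounds=[10,20]
  i=3: D_i=min(5*2^3,57)=40, bounds=[20,40]
  i=4: D_i=min(5*2^4,57)=57, bounds=[28,57]
  i=5: D_i=min(5*2^5,57)=57, bounds=[28,57]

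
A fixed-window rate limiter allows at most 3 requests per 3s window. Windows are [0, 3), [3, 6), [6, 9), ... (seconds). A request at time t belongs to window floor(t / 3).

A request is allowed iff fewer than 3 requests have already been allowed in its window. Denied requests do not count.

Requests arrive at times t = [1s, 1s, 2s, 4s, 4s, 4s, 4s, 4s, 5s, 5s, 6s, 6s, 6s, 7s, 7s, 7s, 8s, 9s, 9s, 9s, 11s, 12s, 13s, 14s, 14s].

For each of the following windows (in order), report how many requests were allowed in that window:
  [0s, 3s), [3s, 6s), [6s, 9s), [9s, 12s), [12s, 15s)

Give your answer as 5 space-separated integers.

Answer: 3 3 3 3 3

Derivation:
Processing requests:
  req#1 t=1s (window 0): ALLOW
  req#2 t=1s (window 0): ALLOW
  req#3 t=2s (window 0): ALLOW
  req#4 t=4s (window 1): ALLOW
  req#5 t=4s (window 1): ALLOW
  req#6 t=4s (window 1): ALLOW
  req#7 t=4s (window 1): DENY
  req#8 t=4s (window 1): DENY
  req#9 t=5s (window 1): DENY
  req#10 t=5s (window 1): DENY
  req#11 t=6s (window 2): ALLOW
  req#12 t=6s (window 2): ALLOW
  req#13 t=6s (window 2): ALLOW
  req#14 t=7s (window 2): DENY
  req#15 t=7s (window 2): DENY
  req#16 t=7s (window 2): DENY
  req#17 t=8s (window 2): DENY
  req#18 t=9s (window 3): ALLOW
  req#19 t=9s (window 3): ALLOW
  req#20 t=9s (window 3): ALLOW
  req#21 t=11s (window 3): DENY
  req#22 t=12s (window 4): ALLOW
  req#23 t=13s (window 4): ALLOW
  req#24 t=14s (window 4): ALLOW
  req#25 t=14s (window 4): DENY

Allowed counts by window: 3 3 3 3 3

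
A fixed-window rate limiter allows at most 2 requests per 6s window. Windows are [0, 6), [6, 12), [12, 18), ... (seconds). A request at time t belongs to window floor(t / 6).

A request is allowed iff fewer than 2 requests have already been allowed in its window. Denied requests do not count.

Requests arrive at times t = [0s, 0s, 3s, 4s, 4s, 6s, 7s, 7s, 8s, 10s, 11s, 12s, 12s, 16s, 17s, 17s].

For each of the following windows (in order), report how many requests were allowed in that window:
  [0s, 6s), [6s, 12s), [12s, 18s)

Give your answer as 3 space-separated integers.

Answer: 2 2 2

Derivation:
Processing requests:
  req#1 t=0s (window 0): ALLOW
  req#2 t=0s (window 0): ALLOW
  req#3 t=3s (window 0): DENY
  req#4 t=4s (window 0): DENY
  req#5 t=4s (window 0): DENY
  req#6 t=6s (window 1): ALLOW
  req#7 t=7s (window 1): ALLOW
  req#8 t=7s (window 1): DENY
  req#9 t=8s (window 1): DENY
  req#10 t=10s (window 1): DENY
  req#11 t=11s (window 1): DENY
  req#12 t=12s (window 2): ALLOW
  req#13 t=12s (window 2): ALLOW
  req#14 t=16s (window 2): DENY
  req#15 t=17s (window 2): DENY
  req#16 t=17s (window 2): DENY

Allowed counts by window: 2 2 2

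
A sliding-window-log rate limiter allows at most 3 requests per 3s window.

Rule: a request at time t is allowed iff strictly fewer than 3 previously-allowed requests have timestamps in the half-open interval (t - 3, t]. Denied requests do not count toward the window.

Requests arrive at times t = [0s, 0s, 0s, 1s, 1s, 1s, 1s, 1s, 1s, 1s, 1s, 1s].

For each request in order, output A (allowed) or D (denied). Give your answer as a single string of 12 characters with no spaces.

Answer: AAADDDDDDDDD

Derivation:
Tracking allowed requests in the window:
  req#1 t=0s: ALLOW
  req#2 t=0s: ALLOW
  req#3 t=0s: ALLOW
  req#4 t=1s: DENY
  req#5 t=1s: DENY
  req#6 t=1s: DENY
  req#7 t=1s: DENY
  req#8 t=1s: DENY
  req#9 t=1s: DENY
  req#10 t=1s: DENY
  req#11 t=1s: DENY
  req#12 t=1s: DENY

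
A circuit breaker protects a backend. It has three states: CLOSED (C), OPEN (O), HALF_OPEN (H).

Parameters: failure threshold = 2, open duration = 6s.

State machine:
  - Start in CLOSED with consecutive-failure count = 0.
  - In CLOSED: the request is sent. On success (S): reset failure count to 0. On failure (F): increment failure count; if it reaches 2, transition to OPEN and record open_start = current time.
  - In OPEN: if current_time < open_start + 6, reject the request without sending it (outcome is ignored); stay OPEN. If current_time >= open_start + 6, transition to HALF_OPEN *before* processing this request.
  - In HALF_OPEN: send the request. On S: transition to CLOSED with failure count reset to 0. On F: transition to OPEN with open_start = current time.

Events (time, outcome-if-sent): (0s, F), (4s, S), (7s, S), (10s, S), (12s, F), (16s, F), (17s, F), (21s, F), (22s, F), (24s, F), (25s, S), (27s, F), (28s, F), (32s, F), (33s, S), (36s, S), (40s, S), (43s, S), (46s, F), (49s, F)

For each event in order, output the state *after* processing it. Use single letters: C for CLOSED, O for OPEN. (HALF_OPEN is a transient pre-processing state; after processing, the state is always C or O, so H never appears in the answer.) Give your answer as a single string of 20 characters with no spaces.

Answer: CCCCCOOOOOOOOOOCCCCO

Derivation:
State after each event:
  event#1 t=0s outcome=F: state=CLOSED
  event#2 t=4s outcome=S: state=CLOSED
  event#3 t=7s outcome=S: state=CLOSED
  event#4 t=10s outcome=S: state=CLOSED
  event#5 t=12s outcome=F: state=CLOSED
  event#6 t=16s outcome=F: state=OPEN
  event#7 t=17s outcome=F: state=OPEN
  event#8 t=21s outcome=F: state=OPEN
  event#9 t=22s outcome=F: state=OPEN
  event#10 t=24s outcome=F: state=OPEN
  event#11 t=25s outcome=S: state=OPEN
  event#12 t=27s outcome=F: state=OPEN
  event#13 t=28s outcome=F: state=OPEN
  event#14 t=32s outcome=F: state=OPEN
  event#15 t=33s outcome=S: state=OPEN
  event#16 t=36s outcome=S: state=CLOSED
  event#17 t=40s outcome=S: state=CLOSED
  event#18 t=43s outcome=S: state=CLOSED
  event#19 t=46s outcome=F: state=CLOSED
  event#20 t=49s outcome=F: state=OPEN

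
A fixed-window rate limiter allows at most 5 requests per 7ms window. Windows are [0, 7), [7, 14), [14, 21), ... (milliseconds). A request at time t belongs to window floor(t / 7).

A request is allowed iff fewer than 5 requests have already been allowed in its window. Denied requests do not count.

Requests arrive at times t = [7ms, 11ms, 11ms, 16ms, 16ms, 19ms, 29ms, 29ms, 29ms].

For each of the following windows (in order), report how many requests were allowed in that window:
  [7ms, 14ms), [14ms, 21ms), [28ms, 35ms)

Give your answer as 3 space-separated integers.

Answer: 3 3 3

Derivation:
Processing requests:
  req#1 t=7ms (window 1): ALLOW
  req#2 t=11ms (window 1): ALLOW
  req#3 t=11ms (window 1): ALLOW
  req#4 t=16ms (window 2): ALLOW
  req#5 t=16ms (window 2): ALLOW
  req#6 t=19ms (window 2): ALLOW
  req#7 t=29ms (window 4): ALLOW
  req#8 t=29ms (window 4): ALLOW
  req#9 t=29ms (window 4): ALLOW

Allowed counts by window: 3 3 3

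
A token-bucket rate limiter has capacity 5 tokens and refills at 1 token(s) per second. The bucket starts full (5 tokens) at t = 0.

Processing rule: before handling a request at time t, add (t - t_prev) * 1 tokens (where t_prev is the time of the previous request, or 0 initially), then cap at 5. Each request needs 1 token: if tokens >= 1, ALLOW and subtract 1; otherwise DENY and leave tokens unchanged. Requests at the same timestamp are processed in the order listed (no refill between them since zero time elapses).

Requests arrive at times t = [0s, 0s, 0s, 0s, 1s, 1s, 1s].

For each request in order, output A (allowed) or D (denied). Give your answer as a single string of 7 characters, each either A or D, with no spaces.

Answer: AAAAAAD

Derivation:
Simulating step by step:
  req#1 t=0s: ALLOW
  req#2 t=0s: ALLOW
  req#3 t=0s: ALLOW
  req#4 t=0s: ALLOW
  req#5 t=1s: ALLOW
  req#6 t=1s: ALLOW
  req#7 t=1s: DENY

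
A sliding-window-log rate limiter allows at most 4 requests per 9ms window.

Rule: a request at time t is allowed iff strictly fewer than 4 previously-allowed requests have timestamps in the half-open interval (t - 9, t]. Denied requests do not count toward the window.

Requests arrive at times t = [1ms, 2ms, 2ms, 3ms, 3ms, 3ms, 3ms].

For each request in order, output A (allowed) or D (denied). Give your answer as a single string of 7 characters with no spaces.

Answer: AAAADDD

Derivation:
Tracking allowed requests in the window:
  req#1 t=1ms: ALLOW
  req#2 t=2ms: ALLOW
  req#3 t=2ms: ALLOW
  req#4 t=3ms: ALLOW
  req#5 t=3ms: DENY
  req#6 t=3ms: DENY
  req#7 t=3ms: DENY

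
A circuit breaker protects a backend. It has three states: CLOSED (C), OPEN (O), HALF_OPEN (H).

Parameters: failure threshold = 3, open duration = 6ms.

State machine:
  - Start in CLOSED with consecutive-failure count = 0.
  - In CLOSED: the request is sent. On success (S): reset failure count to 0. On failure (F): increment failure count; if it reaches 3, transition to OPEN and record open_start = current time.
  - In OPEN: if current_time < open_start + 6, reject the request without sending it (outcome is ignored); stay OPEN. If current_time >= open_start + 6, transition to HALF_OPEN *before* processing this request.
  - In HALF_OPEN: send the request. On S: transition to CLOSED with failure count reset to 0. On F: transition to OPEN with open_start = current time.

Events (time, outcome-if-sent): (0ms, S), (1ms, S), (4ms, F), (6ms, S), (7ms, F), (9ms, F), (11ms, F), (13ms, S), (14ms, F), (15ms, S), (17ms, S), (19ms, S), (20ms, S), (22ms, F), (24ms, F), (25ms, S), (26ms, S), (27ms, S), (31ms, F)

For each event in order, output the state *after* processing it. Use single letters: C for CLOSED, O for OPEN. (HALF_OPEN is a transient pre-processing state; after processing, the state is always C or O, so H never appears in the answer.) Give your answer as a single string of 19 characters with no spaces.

State after each event:
  event#1 t=0ms outcome=S: state=CLOSED
  event#2 t=1ms outcome=S: state=CLOSED
  event#3 t=4ms outcome=F: state=CLOSED
  event#4 t=6ms outcome=S: state=CLOSED
  event#5 t=7ms outcome=F: state=CLOSED
  event#6 t=9ms outcome=F: state=CLOSED
  event#7 t=11ms outcome=F: state=OPEN
  event#8 t=13ms outcome=S: state=OPEN
  event#9 t=14ms outcome=F: state=OPEN
  event#10 t=15ms outcome=S: state=OPEN
  event#11 t=17ms outcome=S: state=CLOSED
  event#12 t=19ms outcome=S: state=CLOSED
  event#13 t=20ms outcome=S: state=CLOSED
  event#14 t=22ms outcome=F: state=CLOSED
  event#15 t=24ms outcome=F: state=CLOSED
  event#16 t=25ms outcome=S: state=CLOSED
  event#17 t=26ms outcome=S: state=CLOSED
  event#18 t=27ms outcome=S: state=CLOSED
  event#19 t=31ms outcome=F: state=CLOSED

Answer: CCCCCCOOOOCCCCCCCCC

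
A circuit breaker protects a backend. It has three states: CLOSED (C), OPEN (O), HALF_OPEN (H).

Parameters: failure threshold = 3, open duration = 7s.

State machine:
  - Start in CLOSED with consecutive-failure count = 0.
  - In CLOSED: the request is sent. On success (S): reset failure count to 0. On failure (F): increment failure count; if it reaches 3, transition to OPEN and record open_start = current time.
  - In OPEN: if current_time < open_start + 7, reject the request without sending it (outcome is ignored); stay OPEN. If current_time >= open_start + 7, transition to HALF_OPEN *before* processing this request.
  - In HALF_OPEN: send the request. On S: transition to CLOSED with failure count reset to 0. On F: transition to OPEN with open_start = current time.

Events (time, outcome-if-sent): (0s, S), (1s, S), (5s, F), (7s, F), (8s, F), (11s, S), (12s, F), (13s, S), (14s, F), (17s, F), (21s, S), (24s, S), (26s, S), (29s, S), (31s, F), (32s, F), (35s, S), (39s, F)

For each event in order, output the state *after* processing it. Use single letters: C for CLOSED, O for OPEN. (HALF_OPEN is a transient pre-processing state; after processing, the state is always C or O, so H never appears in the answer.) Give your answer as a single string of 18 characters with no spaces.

State after each event:
  event#1 t=0s outcome=S: state=CLOSED
  event#2 t=1s outcome=S: state=CLOSED
  event#3 t=5s outcome=F: state=CLOSED
  event#4 t=7s outcome=F: state=CLOSED
  event#5 t=8s outcome=F: state=OPEN
  event#6 t=11s outcome=S: state=OPEN
  event#7 t=12s outcome=F: state=OPEN
  event#8 t=13s outcome=S: state=OPEN
  event#9 t=14s outcome=F: state=OPEN
  event#10 t=17s outcome=F: state=OPEN
  event#11 t=21s outcome=S: state=OPEN
  event#12 t=24s outcome=S: state=CLOSED
  event#13 t=26s outcome=S: state=CLOSED
  event#14 t=29s outcome=S: state=CLOSED
  event#15 t=31s outcome=F: state=CLOSED
  event#16 t=32s outcome=F: state=CLOSED
  event#17 t=35s outcome=S: state=CLOSED
  event#18 t=39s outcome=F: state=CLOSED

Answer: CCCCOOOOOOOCCCCCCC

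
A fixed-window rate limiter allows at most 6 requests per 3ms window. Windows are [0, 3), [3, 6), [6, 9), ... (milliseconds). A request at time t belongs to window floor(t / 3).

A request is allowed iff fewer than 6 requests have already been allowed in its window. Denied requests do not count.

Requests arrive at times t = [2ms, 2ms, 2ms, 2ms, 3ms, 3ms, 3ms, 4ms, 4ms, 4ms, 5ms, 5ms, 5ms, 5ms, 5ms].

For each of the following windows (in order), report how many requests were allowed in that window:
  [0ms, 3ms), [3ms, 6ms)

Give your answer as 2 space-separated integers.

Processing requests:
  req#1 t=2ms (window 0): ALLOW
  req#2 t=2ms (window 0): ALLOW
  req#3 t=2ms (window 0): ALLOW
  req#4 t=2ms (window 0): ALLOW
  req#5 t=3ms (window 1): ALLOW
  req#6 t=3ms (window 1): ALLOW
  req#7 t=3ms (window 1): ALLOW
  req#8 t=4ms (window 1): ALLOW
  req#9 t=4ms (window 1): ALLOW
  req#10 t=4ms (window 1): ALLOW
  req#11 t=5ms (window 1): DENY
  req#12 t=5ms (window 1): DENY
  req#13 t=5ms (window 1): DENY
  req#14 t=5ms (window 1): DENY
  req#15 t=5ms (window 1): DENY

Allowed counts by window: 4 6

Answer: 4 6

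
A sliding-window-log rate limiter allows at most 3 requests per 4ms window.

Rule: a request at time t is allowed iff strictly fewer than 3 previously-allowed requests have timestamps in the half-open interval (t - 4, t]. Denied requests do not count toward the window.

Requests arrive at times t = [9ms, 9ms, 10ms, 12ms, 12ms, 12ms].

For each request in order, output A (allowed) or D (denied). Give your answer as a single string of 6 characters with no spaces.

Answer: AAADDD

Derivation:
Tracking allowed requests in the window:
  req#1 t=9ms: ALLOW
  req#2 t=9ms: ALLOW
  req#3 t=10ms: ALLOW
  req#4 t=12ms: DENY
  req#5 t=12ms: DENY
  req#6 t=12ms: DENY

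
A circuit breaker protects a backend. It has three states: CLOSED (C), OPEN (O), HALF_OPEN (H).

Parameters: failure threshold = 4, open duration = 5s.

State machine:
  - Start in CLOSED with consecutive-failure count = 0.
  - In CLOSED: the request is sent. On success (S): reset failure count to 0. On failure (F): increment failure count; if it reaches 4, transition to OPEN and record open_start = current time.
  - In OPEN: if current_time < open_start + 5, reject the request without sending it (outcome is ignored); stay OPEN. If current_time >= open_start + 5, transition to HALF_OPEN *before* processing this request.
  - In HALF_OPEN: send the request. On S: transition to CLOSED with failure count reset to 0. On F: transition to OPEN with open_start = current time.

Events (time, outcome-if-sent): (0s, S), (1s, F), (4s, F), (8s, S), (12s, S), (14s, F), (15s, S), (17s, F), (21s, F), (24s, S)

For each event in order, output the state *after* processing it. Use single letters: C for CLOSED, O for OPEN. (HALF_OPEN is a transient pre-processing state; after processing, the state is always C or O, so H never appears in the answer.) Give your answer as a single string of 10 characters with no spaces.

Answer: CCCCCCCCCC

Derivation:
State after each event:
  event#1 t=0s outcome=S: state=CLOSED
  event#2 t=1s outcome=F: state=CLOSED
  event#3 t=4s outcome=F: state=CLOSED
  event#4 t=8s outcome=S: state=CLOSED
  event#5 t=12s outcome=S: state=CLOSED
  event#6 t=14s outcome=F: state=CLOSED
  event#7 t=15s outcome=S: state=CLOSED
  event#8 t=17s outcome=F: state=CLOSED
  event#9 t=21s outcome=F: state=CLOSED
  event#10 t=24s outcome=S: state=CLOSED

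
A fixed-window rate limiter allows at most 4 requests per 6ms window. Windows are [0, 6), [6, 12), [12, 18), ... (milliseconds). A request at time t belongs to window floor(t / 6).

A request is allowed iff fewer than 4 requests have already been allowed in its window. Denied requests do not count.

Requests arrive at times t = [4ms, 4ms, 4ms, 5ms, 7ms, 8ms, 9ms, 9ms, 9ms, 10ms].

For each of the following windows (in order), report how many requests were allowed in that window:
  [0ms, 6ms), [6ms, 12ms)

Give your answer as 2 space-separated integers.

Answer: 4 4

Derivation:
Processing requests:
  req#1 t=4ms (window 0): ALLOW
  req#2 t=4ms (window 0): ALLOW
  req#3 t=4ms (window 0): ALLOW
  req#4 t=5ms (window 0): ALLOW
  req#5 t=7ms (window 1): ALLOW
  req#6 t=8ms (window 1): ALLOW
  req#7 t=9ms (window 1): ALLOW
  req#8 t=9ms (window 1): ALLOW
  req#9 t=9ms (window 1): DENY
  req#10 t=10ms (window 1): DENY

Allowed counts by window: 4 4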